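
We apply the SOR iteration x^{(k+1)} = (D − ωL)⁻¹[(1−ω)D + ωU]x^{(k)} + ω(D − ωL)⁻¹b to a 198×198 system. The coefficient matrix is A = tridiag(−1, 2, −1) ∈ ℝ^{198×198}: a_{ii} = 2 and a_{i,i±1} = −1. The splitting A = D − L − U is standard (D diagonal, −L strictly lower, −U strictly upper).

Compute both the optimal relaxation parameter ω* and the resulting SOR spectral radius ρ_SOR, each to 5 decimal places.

ω* = 1.96892, ρ_SOR = 0.96892

spectrum of D⁻¹(L+U) = {cos(kπ/199) : 1≤k≤198}; ρ_J = cos(π/199) = 0.99988.
root = sin(π/199) = 0.015786  (since 1−cos² = sin²).
[ω*] 2 ÷ (1 + 0.015786) = 2 ÷ 1.015786 = 1.96892.
ρ_SOR = ω* − 1 = 1.96892 − 1 = 0.96892.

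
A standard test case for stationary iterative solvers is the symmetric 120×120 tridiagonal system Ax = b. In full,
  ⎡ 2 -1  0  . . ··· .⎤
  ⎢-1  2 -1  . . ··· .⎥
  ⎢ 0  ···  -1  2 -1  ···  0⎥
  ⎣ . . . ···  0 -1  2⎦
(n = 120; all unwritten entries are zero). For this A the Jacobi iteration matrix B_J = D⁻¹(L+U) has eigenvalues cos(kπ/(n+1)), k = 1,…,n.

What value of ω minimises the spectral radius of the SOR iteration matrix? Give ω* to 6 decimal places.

ω* = 1.949392

ρ_J = max_k |cos(kπ/121)| = cos(π/121) = 0.999663
root = sin(π/121) = 0.0259607  (since 1−cos² = sin²).
ω* = 2/(1 + 0.0259607) = 2/1.0259607 = 1.949392.
Hence ρ(B_{ω*}) = 1.949392 − 1 = 0.949392.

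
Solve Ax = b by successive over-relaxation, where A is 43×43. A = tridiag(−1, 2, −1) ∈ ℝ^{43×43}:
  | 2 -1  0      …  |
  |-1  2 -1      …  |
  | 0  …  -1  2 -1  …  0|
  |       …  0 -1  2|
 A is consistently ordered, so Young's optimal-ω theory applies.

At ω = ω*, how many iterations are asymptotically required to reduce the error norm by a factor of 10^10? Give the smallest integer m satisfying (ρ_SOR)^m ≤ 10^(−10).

½·tridiag(1,0,1) at n=43: λ_k = cos(kπ/44); max |λ| at k=1 ⇒ ρ_J = cos(π/44) ≈ 0.9974521.
1 − cos²(π/44) = sin²(π/44) ⇒ √(1−ρ_J²) = sin(π/44) = 0.0713392.
ω* = 2/(1 + 0.0713392) = 2/1.0713392 = 1.8668224.
ρ(B_{ω*}) = ω*−1 = 0.8668224
m ≥ 10·ln10 / (−ln 0.8668224) = 161.109; smallest integer m = 162.

m = 162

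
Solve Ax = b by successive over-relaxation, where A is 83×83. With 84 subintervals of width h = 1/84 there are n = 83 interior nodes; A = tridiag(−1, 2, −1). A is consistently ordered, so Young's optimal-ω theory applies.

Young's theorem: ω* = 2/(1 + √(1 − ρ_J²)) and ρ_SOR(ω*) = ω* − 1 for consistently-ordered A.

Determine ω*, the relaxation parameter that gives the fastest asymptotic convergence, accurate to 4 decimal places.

ω* = 1.9279

ρ_J = max_k |cos(kπ/84)| = cos(π/84) = 0.9993
√(1 − cos²(π/84)) = sin(π/84) ≈ 0.03739.
Then 2/(1+√(1−ρ_J²)) = 2/(1+0.03739); ω* = 2/1.03739 = 1.9279.
At ω = 1.9279 every |λ(B_ω)| = ω−1, so ρ_SOR = 0.9279.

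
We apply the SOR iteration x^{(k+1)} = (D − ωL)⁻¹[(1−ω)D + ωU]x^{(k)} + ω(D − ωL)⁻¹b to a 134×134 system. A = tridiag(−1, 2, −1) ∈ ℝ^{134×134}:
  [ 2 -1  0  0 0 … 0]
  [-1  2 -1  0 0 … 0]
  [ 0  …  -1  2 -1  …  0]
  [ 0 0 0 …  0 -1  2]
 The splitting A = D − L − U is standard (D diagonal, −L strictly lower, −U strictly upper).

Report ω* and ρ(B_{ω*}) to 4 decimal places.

ω* = 1.9545, ρ_SOR = 0.9545

With n=134, ρ(Jacobi) = cos(π/135) = 0.9997.
√(1−ρ_J²) simplifies to sin(π/135) = 0.02327.
ω* = 2/(1 + 0.02327) = 2/1.02327 = 1.9545.
and ρ(B_{ω*}) = 1.9545 − 1 = 0.9545.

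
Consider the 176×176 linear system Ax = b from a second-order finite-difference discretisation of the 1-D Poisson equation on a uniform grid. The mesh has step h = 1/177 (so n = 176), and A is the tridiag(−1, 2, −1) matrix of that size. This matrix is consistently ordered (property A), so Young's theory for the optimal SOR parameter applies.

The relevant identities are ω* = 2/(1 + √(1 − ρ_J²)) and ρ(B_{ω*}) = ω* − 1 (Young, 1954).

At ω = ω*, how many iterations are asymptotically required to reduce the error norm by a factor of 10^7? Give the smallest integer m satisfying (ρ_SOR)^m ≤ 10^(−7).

n=176: λ(B_J) = 1 − λ(A)/2 = cos(kπ/177); k=1 gives ρ_J = 0.9998425.
root = sin(π/177) = 0.0177482  (since 1−cos² = sin²).
ω* = 2/(1 + 0.0177482) = 2/1.0177482 = 1.9651226.
[ρ_SOR] ω* − 1 = 0.9651226.
ρ_SOR^m ≤ 10^(−7) ⇔ m ≥ 7·ln10/(−ln 0.9651226) = 16.1181/0.0355001 = 454.030; m = ⌈454.030⌉ = 455.

m = 455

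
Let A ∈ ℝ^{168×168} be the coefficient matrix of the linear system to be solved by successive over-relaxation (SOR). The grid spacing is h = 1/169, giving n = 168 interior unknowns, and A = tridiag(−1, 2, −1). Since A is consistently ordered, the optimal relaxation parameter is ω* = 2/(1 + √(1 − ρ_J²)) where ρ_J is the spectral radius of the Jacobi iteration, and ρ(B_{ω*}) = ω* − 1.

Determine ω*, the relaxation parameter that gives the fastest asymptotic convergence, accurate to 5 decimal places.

ω* = 1.96350

spectrum of D⁻¹(L+U) = {cos(kπ/169) : 1≤k≤168}; ρ_J = cos(π/169) = 0.99983.
√(1−ρ_J²) = |sin(π/169)| = 0.018588
ω* = 2 / (1 + 0.018588) = 2 / 1.018588 ≈ 1.96350.
ρ_SOR = ω* − 1 ≈ 0.96350.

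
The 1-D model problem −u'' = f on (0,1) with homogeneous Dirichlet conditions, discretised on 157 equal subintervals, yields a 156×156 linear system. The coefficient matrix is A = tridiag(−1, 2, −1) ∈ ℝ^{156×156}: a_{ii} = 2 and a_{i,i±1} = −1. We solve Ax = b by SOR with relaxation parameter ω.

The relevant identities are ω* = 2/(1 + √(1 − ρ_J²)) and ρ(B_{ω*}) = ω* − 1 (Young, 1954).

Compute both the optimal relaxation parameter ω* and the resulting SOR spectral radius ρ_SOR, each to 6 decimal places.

½·tridiag(1,0,1) at n=156: λ_k = cos(kπ/157); max |λ| at k=1 ⇒ ρ_J = cos(π/157) ≈ 0.999800.
√(1 − cos²(π/157)) = sin(π/157) ≈ 0.0200088.
ω* = 2/(1 + 0.0200088) = 2/1.0200088 = 1.960767.
ρ_SOR = ω* − 1 = 1.960767 − 1 = 0.960767.

ω* = 1.960767, ρ_SOR = 0.960767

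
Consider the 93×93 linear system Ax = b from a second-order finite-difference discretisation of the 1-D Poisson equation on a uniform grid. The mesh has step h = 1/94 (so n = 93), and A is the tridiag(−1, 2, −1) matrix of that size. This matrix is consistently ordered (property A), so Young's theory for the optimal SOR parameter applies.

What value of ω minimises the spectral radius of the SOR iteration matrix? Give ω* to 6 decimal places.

ω* = 1.935331

spectrum of D⁻¹(L+U) = {cos(kπ/94) : 1≤k≤93}; ρ_J = cos(π/94) = 0.999442.
root = sin(π/94) = 0.0334150  (since 1−cos² = sin²).
[ω*] 2 ÷ (1 + 0.0334150) = 2 ÷ 1.0334150 = 1.935331.
At ω = 1.935331 every |λ(B_ω)| = ω−1, so ρ_SOR = 0.935331.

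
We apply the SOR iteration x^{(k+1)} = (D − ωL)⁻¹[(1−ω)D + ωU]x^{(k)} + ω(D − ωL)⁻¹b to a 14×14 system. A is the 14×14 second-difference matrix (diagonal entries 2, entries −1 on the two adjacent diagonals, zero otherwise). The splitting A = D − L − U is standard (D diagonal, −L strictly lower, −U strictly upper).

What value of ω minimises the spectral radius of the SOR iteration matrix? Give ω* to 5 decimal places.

ρ_J = max_k |cos(kπ/15)| = cos(π/15) = 0.97815
√(1 − cos²(π/15)) = sin(π/15) ≈ 0.207912.
[ω*] 2 ÷ (1 + 0.207912) = 2 ÷ 1.207912 = 1.65575.
[ρ_SOR] ω* − 1 = 0.65575.

ω* = 1.65575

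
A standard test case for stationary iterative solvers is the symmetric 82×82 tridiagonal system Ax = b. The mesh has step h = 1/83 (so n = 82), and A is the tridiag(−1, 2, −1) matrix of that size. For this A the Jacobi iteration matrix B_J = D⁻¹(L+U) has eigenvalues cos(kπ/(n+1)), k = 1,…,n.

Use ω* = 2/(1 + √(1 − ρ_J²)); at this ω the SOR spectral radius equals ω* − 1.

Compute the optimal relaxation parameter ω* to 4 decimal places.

[ρ_J] n=82: ρ(B_J) = cos(π/(n+1)) = cos(π/83) = 0.9993.
√(1 − cos²(π/83)) = sin(π/83) ≈ 0.03784.
So ω* = 2/1.03784 = 1.9271 (Young).
At ω = 1.9271 every |λ(B_ω)| = ω−1, so ρ_SOR = 0.9271.

ω* = 1.9271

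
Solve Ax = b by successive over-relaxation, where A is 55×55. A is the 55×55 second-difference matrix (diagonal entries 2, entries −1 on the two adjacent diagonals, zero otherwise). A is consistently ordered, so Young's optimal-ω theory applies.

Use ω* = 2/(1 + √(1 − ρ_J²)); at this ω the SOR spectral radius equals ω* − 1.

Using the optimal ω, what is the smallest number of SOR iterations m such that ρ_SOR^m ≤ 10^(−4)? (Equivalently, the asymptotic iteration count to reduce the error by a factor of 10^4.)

m = 83

n=55: λ(B_J) = 1 − λ(A)/2 = cos(kπ/56); k=1 gives ρ_J = 0.9984268.
√(1−ρ_J²) = |sin(π/56)| = 0.0560704
Then 2/(1+√(1−ρ_J²)) = 2/(1+0.0560704); ω* = 2/1.0560704 = 1.8938131.
ρ(B_{ω*}) = ω*−1 = 0.8938131
For 4 digits: m = 4·ln10 / (−ln 0.8938131) = 9.21034/0.112259 = 82.045; round up → m = 83.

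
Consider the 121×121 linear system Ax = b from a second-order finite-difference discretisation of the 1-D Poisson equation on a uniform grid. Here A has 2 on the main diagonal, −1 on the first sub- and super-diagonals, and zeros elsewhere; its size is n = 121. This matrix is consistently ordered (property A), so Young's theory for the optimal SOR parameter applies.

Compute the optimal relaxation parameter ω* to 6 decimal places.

ω* = 1.949797

spectrum of D⁻¹(L+U) = {cos(kπ/122) : 1≤k≤121}; ρ_J = cos(π/122) = 0.999668.
root = sin(π/122) = 0.0257479  (since 1−cos² = sin²).
ω* = 2 / (1 + 0.0257479) = 2 / 1.0257479 ≈ 1.949797.
[ρ_SOR] ω* − 1 = 0.949797.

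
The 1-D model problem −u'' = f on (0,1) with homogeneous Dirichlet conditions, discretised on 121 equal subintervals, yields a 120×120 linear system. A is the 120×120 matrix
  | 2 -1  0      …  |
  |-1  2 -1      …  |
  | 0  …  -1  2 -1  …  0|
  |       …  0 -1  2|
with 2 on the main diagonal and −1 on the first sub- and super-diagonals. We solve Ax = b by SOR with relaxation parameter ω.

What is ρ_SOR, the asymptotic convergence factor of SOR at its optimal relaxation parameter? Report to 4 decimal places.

With n=120, ρ(Jacobi) = cos(π/121) = 0.9997.
√(1−ρ_J²) = |sin(π/121)| = 0.02596
So ω* = 2/1.02596 = 1.9494 (Young).
[ρ_SOR] ω* − 1 = 0.9494.

ρ_SOR = 0.9494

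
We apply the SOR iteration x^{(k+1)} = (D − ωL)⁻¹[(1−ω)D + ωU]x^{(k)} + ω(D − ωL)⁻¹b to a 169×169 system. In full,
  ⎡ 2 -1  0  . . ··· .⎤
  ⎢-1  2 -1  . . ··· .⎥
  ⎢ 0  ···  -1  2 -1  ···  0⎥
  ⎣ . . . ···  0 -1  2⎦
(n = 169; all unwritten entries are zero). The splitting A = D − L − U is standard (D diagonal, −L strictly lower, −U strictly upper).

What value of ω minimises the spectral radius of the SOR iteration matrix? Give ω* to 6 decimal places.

ω* = 1.963713

n=169: λ(B_J) = 1 − λ(A)/2 = cos(kπ/170); k=1 gives ρ_J = 0.999829.
√(1−ρ_J²) simplifies to sin(π/170) = 0.0184789.
ω* = 2 / (1 + 0.0184789) = 2 / 1.0184789 ≈ 1.963713.
ρ_SOR = ω* − 1 ≈ 0.963713.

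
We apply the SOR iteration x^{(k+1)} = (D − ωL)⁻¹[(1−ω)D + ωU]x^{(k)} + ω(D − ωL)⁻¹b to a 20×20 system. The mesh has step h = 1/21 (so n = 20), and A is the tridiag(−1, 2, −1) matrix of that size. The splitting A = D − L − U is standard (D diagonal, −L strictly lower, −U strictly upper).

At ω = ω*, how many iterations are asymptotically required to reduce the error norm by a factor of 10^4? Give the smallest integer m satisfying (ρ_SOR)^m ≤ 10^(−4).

With n=20, ρ(Jacobi) = cos(π/21) = 0.9888308.
root = sin(π/21) = 0.1490423  (since 1−cos² = sin²).
Then 2/(1+√(1−ρ_J²)) = 2/(1+0.1490423); ω* = 2/1.1490423 = 1.7405800.
and ρ(B_{ω*}) = 1.7405800 − 1 = 0.7405800.
4·ln10 = 9.21034; −ln(0.7405800) = 0.300322; m = ⌈9.21034/0.300322⌉ = ⌈30.668⌉ = 31.

m = 31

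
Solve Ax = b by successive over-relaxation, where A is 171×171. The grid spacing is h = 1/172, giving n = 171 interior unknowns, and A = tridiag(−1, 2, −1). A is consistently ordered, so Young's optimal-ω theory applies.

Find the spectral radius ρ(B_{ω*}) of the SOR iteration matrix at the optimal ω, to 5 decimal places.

ρ_SOR = 0.96413

n=171: λ(B_J) = 1 − λ(A)/2 = cos(kπ/172); k=1 gives ρ_J = 0.99983.
√(1−ρ_J²) simplifies to sin(π/172) = 0.018264.
Then 2/(1+√(1−ρ_J²)) = 2/(1+0.018264); ω* = 2/1.018264 = 1.96413.
ρ(B_{ω*}) = ω*−1 = 0.96413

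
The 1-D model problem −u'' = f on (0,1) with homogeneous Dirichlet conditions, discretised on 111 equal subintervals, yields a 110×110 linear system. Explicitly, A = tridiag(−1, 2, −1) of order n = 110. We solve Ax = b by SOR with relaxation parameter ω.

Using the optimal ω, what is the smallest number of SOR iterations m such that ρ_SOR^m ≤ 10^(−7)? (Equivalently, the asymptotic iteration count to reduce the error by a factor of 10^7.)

m = 285

ρ_J = max_k |cos(kπ/111)| = cos(π/111) = 0.9995995
root = sin(π/111) = 0.0282989  (since 1−cos² = sin²).
ω* = 2/(1+0.0282989) = 1.9449598
ρ(B_{ω*}) = ω*−1 = 0.9449598
m ≥ 7·ln10 / (−ln 0.9449598) = 284.707; smallest integer m = 285.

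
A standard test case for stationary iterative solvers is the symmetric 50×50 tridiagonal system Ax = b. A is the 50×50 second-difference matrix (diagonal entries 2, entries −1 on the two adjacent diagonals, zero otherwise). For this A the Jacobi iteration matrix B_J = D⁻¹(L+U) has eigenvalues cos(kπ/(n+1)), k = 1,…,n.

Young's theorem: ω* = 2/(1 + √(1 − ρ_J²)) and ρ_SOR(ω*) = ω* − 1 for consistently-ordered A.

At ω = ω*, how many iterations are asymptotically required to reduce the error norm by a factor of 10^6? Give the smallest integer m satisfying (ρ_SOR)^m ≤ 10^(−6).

m = 113

½·tridiag(1,0,1) at n=50: λ_k = cos(kπ/51); max |λ| at k=1 ⇒ ρ_J = cos(π/51) ≈ 0.9981033.
1 − cos²(π/51) = sin²(π/51) ⇒ √(1−ρ_J²) = sin(π/51) = 0.0615609.
ω* = 2 / (1 + 0.0615609) = 2 / 1.0615609 ≈ 1.8840181.
Hence ρ(B_{ω*}) = 1.8840181 − 1 = 0.8840181.
Need (0.8840181)^m ≤ 10^(−6): m ≥ 6·ln10/|ln 0.8840181| = 13.8155/0.123278 = 112.068 ⇒ m = 113.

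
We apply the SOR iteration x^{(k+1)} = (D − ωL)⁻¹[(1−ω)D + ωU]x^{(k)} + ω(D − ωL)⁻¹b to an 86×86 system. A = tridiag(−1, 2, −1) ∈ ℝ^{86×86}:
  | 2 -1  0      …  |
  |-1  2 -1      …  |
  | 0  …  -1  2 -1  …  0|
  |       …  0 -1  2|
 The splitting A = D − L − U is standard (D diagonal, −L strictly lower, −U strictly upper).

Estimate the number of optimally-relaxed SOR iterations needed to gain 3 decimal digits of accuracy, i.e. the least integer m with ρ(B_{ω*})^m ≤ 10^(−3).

½·tridiag(1,0,1) at n=86: λ_k = cos(kπ/87); max |λ| at k=1 ⇒ ρ_J = cos(π/87) ≈ 0.9993481.
√(1 − cos²(π/87)) = sin(π/87) ≈ 0.0361024.
So ω* = 2/1.0361024 = 1.9303111 (Young).
[ρ_SOR] ω* − 1 = 0.9303111.
For 3 digits: m = 3·ln10 / (−ln 0.9303111) = 6.90776/0.0722362 = 95.627; round up → m = 96.

m = 96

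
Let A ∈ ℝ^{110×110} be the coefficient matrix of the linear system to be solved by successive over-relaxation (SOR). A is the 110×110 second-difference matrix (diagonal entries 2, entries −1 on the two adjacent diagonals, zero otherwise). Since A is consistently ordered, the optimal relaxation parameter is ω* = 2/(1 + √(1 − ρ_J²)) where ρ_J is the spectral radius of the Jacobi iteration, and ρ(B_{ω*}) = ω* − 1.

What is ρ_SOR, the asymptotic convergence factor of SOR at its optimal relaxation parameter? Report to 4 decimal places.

½·tridiag(1,0,1) at n=110: λ_k = cos(kπ/111); max |λ| at k=1 ⇒ ρ_J = cos(π/111) ≈ 0.9996.
√(1−ρ_J²) simplifies to sin(π/111) = 0.02830.
ω* = 2/(1 + 0.02830) = 2/1.02830 = 1.9450.
Hence ρ(B_{ω*}) = 1.9450 − 1 = 0.9450.

ρ_SOR = 0.9450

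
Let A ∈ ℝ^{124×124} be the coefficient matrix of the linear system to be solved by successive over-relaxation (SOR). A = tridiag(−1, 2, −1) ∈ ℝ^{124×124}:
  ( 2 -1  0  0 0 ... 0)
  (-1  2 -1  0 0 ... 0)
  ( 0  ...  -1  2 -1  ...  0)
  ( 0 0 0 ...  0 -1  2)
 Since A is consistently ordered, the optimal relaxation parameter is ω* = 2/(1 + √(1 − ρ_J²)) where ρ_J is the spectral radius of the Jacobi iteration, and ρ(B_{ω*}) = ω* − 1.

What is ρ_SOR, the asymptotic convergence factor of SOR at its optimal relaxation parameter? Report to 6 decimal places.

½·tridiag(1,0,1) at n=124: λ_k = cos(kπ/125); max |λ| at k=1 ⇒ ρ_J = cos(π/125) ≈ 0.999684.
√(1 − cos²(π/125)) = sin(π/125) ≈ 0.0251301.
ω* = 2 / (1 + 0.0251301) = 2 / 1.0251301 ≈ 1.950972.
ρ_SOR = ω* − 1 = 1.950972 − 1 = 0.950972.

ρ_SOR = 0.950972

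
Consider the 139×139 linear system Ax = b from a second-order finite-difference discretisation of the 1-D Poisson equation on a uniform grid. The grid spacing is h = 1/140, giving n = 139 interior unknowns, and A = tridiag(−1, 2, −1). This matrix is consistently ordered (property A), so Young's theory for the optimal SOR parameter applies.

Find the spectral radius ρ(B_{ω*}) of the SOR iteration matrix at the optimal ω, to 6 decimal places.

ρ_SOR = 0.956109

spectrum of D⁻¹(L+U) = {cos(kπ/140) : 1≤k≤139}; ρ_J = cos(π/140) = 0.999748.
√(1−ρ_J²) = |sin(π/140)| = 0.0224381
Then 2/(1+√(1−ρ_J²)) = 2/(1+0.0224381); ω* = 2/1.0224381 = 1.956109.
ρ_SOR = ω* − 1 ≈ 0.956109.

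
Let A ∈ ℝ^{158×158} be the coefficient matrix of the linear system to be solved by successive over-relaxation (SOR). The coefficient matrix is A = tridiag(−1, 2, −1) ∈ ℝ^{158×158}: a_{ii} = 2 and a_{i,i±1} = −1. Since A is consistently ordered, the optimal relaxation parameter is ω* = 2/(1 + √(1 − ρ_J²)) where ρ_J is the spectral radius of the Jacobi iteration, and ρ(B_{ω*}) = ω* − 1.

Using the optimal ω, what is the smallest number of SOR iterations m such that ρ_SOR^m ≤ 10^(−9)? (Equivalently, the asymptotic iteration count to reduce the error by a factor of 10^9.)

B_J for the 158×158 system has eigenvalues cos(kπ/159); ρ_J = cos(π/159) = 0.9998048.
√(1 − cos²(π/159)) = sin(π/159) ≈ 0.0197572.
ω* = 2 / (1 + 0.0197572) = 2 / 1.0197572 ≈ 1.9612512.
ρ_SOR = ω* − 1 ≈ 0.9612512.
For 9 digits: m = 9·ln10 / (−ln 0.9612512) = 20.7233/0.0395195 = 524.382; round up → m = 525.

m = 525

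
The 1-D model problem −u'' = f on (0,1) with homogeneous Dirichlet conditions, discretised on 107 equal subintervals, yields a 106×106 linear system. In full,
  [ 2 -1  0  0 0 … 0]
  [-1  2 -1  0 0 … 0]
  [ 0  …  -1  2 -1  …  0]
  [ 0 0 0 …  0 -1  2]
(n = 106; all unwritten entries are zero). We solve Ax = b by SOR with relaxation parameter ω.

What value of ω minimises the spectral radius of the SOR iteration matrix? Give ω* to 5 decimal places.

ω* = 1.94296

[ρ_J] n=106: ρ(B_J) = cos(π/(n+1)) = cos(π/107) = 0.99957.
1 − cos²(π/107) = sin²(π/107) ⇒ √(1−ρ_J²) = sin(π/107) = 0.029356.
So ω* = 2/1.029356 = 1.94296 (Young).
Hence ρ(B_{ω*}) = 1.94296 − 1 = 0.94296.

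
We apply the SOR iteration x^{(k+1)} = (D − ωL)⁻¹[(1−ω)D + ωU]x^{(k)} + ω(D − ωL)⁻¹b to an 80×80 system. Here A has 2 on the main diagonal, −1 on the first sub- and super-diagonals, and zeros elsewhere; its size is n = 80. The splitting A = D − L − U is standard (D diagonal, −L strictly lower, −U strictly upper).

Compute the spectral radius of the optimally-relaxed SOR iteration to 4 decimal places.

½·tridiag(1,0,1) at n=80: λ_k = cos(kπ/81); max |λ| at k=1 ⇒ ρ_J = cos(π/81) ≈ 0.9992.
√(1−ρ_J²) simplifies to sin(π/81) = 0.03878.
ω* = 2/(1 + 0.03878) = 2/1.03878 = 1.9253.
[ρ_SOR] ω* − 1 = 0.9253.

ρ_SOR = 0.9253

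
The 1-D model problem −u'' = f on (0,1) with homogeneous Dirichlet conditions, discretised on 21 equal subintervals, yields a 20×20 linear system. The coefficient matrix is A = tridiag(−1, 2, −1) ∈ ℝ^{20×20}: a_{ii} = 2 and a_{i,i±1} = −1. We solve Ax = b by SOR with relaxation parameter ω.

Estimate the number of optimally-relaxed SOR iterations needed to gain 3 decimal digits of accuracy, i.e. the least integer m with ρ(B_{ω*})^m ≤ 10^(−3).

m = 24

B_J for the 20×20 system has eigenvalues cos(kπ/21); ρ_J = cos(π/21) = 0.9888308.
√(1 − cos²(π/21)) = sin(π/21) ≈ 0.1490423.
Then 2/(1+√(1−ρ_J²)) = 2/(1+0.1490423); ω* = 2/1.1490423 = 1.7405800.
and ρ(B_{ω*}) = 1.7405800 − 1 = 0.7405800.
For 3 digits: m = 3·ln10 / (−ln 0.7405800) = 6.90776/0.300322 = 23.001; round up → m = 24.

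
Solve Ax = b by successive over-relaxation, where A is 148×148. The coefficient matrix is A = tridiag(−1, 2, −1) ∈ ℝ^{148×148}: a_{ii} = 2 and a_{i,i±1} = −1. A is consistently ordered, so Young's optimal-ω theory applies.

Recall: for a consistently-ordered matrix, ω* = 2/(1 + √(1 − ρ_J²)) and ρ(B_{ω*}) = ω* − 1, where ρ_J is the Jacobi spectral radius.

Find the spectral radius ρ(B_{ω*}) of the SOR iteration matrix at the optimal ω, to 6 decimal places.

ρ_J = max_k |cos(kπ/149)| = cos(π/149) = 0.999778
√(1 − cos²(π/149)) = sin(π/149) ≈ 0.0210830.
ω* = 2 / (1 + 0.0210830) = 2 / 1.0210830 ≈ 1.958705.
[ρ_SOR] ω* − 1 = 0.958705.

ρ_SOR = 0.958705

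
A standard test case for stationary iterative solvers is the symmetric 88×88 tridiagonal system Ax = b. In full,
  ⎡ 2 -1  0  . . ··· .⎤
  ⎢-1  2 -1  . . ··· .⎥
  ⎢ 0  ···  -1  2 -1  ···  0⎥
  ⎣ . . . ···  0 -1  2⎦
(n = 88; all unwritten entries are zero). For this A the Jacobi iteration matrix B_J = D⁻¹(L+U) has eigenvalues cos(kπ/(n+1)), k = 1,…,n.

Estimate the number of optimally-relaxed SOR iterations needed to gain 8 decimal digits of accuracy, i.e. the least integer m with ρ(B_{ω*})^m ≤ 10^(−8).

B_J for the 88×88 system has eigenvalues cos(kπ/89); ρ_J = cos(π/89) = 0.9993771.
√(1−ρ_J²) = |sin(π/89)| = 0.0352915
Then 2/(1+√(1−ρ_J²)) = 2/(1+0.0352915); ω* = 2/1.0352915 = 1.9318231.
[ρ_SOR] ω* − 1 = 0.9318231.
ρ_SOR^m ≤ 10^(−8) ⇔ m ≥ 8·ln10/(−ln 0.9318231) = 18.4207/0.0706123 = 260.871; m = ⌈260.871⌉ = 261.

m = 261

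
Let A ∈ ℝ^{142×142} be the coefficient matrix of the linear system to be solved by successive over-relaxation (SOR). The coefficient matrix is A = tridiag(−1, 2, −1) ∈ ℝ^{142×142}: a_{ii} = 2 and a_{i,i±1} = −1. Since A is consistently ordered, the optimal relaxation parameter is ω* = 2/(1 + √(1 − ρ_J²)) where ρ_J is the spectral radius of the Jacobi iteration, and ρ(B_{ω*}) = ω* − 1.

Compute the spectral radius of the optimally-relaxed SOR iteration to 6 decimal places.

n=142: λ(B_J) = 1 − λ(A)/2 = cos(kπ/143); k=1 gives ρ_J = 0.999759.
√(1−ρ_J²) = |sin(π/143)| = 0.0219674
So ω* = 2/1.0219674 = 1.957010 (Young).
ρ(B_{ω*}) = ω*−1 = 0.957010

ρ_SOR = 0.957010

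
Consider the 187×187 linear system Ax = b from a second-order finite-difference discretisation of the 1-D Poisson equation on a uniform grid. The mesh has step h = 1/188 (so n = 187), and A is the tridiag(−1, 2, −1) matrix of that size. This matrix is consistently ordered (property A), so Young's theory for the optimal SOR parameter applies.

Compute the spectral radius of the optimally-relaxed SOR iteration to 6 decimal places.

n=187: λ(B_J) = 1 − λ(A)/2 = cos(kπ/188); k=1 gives ρ_J = 0.999860.
√(1−ρ_J²) = |sin(π/188)| = 0.0167098
Then 2/(1+√(1−ρ_J²)) = 2/(1+0.0167098); ω* = 2/1.0167098 = 1.967130.
[ρ_SOR] ω* − 1 = 0.967130.

ρ_SOR = 0.967130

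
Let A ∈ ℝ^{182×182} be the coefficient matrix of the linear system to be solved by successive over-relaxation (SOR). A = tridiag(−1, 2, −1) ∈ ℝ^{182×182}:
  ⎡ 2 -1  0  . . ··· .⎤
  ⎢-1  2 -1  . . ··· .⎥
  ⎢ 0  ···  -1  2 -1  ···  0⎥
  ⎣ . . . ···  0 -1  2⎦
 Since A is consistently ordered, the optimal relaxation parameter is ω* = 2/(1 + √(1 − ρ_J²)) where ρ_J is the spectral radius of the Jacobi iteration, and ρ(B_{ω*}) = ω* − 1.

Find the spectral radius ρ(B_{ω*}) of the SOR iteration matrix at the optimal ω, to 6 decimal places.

ρ_SOR = 0.966247

B_J for the 182×182 system has eigenvalues cos(kπ/183); ρ_J = cos(π/183) = 0.999853.
1 − cos²(π/183) = sin²(π/183) ⇒ √(1−ρ_J²) = sin(π/183) = 0.0171663.
ω* = 2/(1+0.0171663) = 1.966247
ρ_SOR = ω* − 1 = 1.966247 − 1 = 0.966247.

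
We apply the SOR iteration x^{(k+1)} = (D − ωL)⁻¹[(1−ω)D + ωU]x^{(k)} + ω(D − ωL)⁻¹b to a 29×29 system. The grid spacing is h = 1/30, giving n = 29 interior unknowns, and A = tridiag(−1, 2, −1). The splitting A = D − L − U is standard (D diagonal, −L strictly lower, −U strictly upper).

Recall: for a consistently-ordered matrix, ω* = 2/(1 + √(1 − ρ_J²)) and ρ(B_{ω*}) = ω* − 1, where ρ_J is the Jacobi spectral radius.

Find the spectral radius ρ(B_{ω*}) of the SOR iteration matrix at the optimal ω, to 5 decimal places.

B_J for the 29×29 system has eigenvalues cos(kπ/30); ρ_J = cos(π/30) = 0.99452.
root = sin(π/30) = 0.104528  (since 1−cos² = sin²).
ω* = 2 / (1 + 0.104528) = 2 / 1.104528 ≈ 1.81073.
[ρ_SOR] ω* − 1 = 0.81073.

ρ_SOR = 0.81073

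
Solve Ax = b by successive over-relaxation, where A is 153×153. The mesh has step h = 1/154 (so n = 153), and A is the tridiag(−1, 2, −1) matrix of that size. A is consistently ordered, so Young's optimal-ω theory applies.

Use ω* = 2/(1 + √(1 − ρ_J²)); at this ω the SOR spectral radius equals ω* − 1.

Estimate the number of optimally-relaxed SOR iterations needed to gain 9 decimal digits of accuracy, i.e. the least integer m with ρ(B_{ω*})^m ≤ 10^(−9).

[ρ_J] n=153: ρ(B_J) = cos(π/(n+1)) = cos(π/154) = 0.9997919.
√(1−ρ_J²) = |sin(π/154)| = 0.0203985
ω* = 2 / (1 + 0.0203985) = 2 / 1.0203985 ≈ 1.9600186.
ρ_SOR = ω* − 1 = 1.9600186 − 1 = 0.9600186.
Need (0.9600186)^m ≤ 10^(−9): m ≥ 9·ln10/|ln 0.9600186| = 20.7233/0.0408026 = 507.892 ⇒ m = 508.

m = 508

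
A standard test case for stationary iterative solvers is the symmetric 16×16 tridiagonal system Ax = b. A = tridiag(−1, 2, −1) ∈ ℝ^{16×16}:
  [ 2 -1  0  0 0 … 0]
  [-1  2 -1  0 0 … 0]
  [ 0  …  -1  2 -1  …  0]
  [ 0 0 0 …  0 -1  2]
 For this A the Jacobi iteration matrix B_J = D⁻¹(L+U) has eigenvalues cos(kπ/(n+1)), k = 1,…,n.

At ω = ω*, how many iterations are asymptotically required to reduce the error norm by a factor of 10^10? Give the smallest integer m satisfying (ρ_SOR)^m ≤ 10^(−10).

spectrum of D⁻¹(L+U) = {cos(kπ/17) : 1≤k≤16}; ρ_J = cos(π/17) = 0.9829731.
√(1−ρ_J²) simplifies to sin(π/17) = 0.1837495.
Then 2/(1+√(1−ρ_J²)) = 2/(1+0.1837495); ω* = 2/1.1837495 = 1.6895466.
[ρ_SOR] ω* − 1 = 0.6895466.
m ≥ 10·ln10 / (−ln 0.6895466) = 61.944; smallest integer m = 62.

m = 62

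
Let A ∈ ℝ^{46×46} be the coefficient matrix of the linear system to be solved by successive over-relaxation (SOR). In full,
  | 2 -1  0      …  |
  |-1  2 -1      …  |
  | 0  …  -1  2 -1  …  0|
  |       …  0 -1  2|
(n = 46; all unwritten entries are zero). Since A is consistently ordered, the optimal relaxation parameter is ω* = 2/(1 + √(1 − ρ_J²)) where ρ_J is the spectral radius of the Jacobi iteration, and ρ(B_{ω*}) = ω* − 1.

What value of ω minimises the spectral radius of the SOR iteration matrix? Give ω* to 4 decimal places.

ρ_J = max_k |cos(kπ/47)| = cos(π/47) = 0.9978
√(1 − cos²(π/47)) = sin(π/47) ≈ 0.06679.
Young: ω* = 2/(1+√(1−ρ_J²)) = 2/(1+0.06679) = 2/1.06679 = 1.8748.
Hence ρ(B_{ω*}) = 1.8748 − 1 = 0.8748.

ω* = 1.8748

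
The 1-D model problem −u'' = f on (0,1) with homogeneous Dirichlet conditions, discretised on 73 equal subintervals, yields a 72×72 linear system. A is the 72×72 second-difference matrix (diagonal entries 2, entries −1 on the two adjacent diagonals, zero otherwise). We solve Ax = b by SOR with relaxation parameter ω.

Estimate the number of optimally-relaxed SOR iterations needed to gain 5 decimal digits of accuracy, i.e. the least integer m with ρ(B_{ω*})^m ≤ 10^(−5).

spectrum of D⁻¹(L+U) = {cos(kπ/73) : 1≤k≤72}; ρ_J = cos(π/73) = 0.9990741.
root = sin(π/73) = 0.0430222  (since 1−cos² = sin²).
ω* = 2 / (1 + 0.0430222) = 2 / 1.0430222 ≈ 1.9175047.
[ρ_SOR] ω* − 1 = 0.9175047.
m ≥ 5·ln10 / (−ln 0.9175047) = 133.719; smallest integer m = 134.

m = 134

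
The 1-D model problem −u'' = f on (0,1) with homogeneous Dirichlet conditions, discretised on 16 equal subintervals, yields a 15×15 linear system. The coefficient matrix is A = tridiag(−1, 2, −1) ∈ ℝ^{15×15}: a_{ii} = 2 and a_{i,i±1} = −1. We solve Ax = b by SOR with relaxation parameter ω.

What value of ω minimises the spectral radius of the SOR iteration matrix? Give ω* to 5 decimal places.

ω* = 1.67351

spectrum of D⁻¹(L+U) = {cos(kπ/16) : 1≤k≤15}; ρ_J = cos(π/16) = 0.98079.
root = sin(π/16) = 0.195090  (since 1−cos² = sin²).
Then 2/(1+√(1−ρ_J²)) = 2/(1+0.195090); ω* = 2/1.195090 = 1.67351.
ρ_SOR = ω* − 1 = 1.67351 − 1 = 0.67351.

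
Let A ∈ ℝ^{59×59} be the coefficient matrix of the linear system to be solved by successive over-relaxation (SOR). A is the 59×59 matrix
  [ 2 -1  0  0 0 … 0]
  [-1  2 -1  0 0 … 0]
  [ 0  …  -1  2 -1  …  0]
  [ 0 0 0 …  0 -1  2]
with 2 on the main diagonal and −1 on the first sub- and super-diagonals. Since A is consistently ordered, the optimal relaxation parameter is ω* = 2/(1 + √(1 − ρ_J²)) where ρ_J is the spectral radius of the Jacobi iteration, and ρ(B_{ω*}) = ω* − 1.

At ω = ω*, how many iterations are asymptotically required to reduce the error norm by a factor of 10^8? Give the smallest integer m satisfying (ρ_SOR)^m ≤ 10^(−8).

spectrum of D⁻¹(L+U) = {cos(kπ/60) : 1≤k≤59}; ρ_J = cos(π/60) = 0.9986295.
√(1−ρ_J²) simplifies to sin(π/60) = 0.0523360.
[ω*] 2 ÷ (1 + 0.0523360) = 2 ÷ 1.0523360 = 1.9005337.
ρ_SOR = ω* − 1 ≈ 0.9005337.
8·ln10 = 18.4207; −ln(0.9005337) = 0.104768; m = ⌈18.4207/0.104768⌉ = ⌈175.824⌉ = 176.

m = 176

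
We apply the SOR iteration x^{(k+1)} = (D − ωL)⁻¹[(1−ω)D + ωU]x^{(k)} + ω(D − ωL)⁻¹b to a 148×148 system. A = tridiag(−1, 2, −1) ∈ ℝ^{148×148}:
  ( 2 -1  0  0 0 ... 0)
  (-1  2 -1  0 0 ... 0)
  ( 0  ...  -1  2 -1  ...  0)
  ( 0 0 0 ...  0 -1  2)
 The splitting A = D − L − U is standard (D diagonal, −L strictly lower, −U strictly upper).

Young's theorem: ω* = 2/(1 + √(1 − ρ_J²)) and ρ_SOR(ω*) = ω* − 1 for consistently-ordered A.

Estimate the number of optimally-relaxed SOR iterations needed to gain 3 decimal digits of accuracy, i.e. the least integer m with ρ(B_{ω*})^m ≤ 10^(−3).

n=148: λ(B_J) = 1 − λ(A)/2 = cos(kπ/149); k=1 gives ρ_J = 0.9997777.
1 − cos²(π/149) = sin²(π/149) ⇒ √(1−ρ_J²) = sin(π/149) = 0.0210830.
Then 2/(1+√(1−ρ_J²)) = 2/(1+0.0210830); ω* = 2/1.0210830 = 1.9587046.
and ρ(B_{ω*}) = 1.9587046 − 1 = 0.9587046.
3·ln10 = 6.90776; −ln(0.9587046) = 0.0421723; m = ⌈6.90776/0.0421723⌉ = ⌈163.799⌉ = 164.

m = 164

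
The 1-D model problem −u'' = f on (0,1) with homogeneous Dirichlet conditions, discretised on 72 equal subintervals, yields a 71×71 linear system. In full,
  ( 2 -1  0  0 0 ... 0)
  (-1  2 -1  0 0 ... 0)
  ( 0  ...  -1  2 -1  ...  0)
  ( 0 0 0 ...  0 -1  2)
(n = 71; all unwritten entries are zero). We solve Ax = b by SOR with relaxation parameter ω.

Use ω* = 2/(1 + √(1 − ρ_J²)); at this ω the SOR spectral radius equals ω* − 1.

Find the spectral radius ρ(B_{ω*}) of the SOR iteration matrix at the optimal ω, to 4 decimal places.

½·tridiag(1,0,1) at n=71: λ_k = cos(kπ/72); max |λ| at k=1 ⇒ ρ_J = cos(π/72) ≈ 0.9990.
√(1 − cos²(π/72)) = sin(π/72) ≈ 0.04362.
ω* = 2 / (1 + 0.04362) = 2 / 1.04362 ≈ 1.9164.
Hence ρ(B_{ω*}) = 1.9164 − 1 = 0.9164.

ρ_SOR = 0.9164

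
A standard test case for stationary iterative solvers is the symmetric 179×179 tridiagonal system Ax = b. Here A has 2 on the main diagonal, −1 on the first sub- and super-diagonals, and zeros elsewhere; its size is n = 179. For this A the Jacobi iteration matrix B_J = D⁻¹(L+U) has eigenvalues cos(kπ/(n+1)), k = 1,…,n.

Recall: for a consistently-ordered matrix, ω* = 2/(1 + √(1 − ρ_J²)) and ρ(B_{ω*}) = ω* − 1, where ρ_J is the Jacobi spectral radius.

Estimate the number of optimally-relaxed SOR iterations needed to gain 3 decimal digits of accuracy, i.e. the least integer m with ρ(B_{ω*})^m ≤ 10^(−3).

m = 198

spectrum of D⁻¹(L+U) = {cos(kπ/180) : 1≤k≤179}; ρ_J = cos(π/180) = 0.9998477.
1 − cos²(π/180) = sin²(π/180) ⇒ √(1−ρ_J²) = sin(π/180) = 0.0174524.
ω* = 2 / (1 + 0.0174524) = 2 / 1.0174524 ≈ 1.9656939.
Hence ρ(B_{ω*}) = 1.9656939 − 1 = 0.9656939.
m ≥ 3·ln10 / (−ln 0.9656939) = 197.882; smallest integer m = 198.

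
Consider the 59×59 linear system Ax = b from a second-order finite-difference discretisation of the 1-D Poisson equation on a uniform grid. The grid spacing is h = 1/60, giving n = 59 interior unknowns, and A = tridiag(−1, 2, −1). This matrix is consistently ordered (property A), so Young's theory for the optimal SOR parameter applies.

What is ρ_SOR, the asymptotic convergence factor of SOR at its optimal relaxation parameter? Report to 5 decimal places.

B_J for the 59×59 system has eigenvalues cos(kπ/60); ρ_J = cos(π/60) = 0.99863.
1 − cos²(π/60) = sin²(π/60) ⇒ √(1−ρ_J²) = sin(π/60) = 0.052336.
Then 2/(1+√(1−ρ_J²)) = 2/(1+0.052336); ω* = 2/1.052336 = 1.90053.
ρ_SOR = ω* − 1 ≈ 0.90053.

ρ_SOR = 0.90053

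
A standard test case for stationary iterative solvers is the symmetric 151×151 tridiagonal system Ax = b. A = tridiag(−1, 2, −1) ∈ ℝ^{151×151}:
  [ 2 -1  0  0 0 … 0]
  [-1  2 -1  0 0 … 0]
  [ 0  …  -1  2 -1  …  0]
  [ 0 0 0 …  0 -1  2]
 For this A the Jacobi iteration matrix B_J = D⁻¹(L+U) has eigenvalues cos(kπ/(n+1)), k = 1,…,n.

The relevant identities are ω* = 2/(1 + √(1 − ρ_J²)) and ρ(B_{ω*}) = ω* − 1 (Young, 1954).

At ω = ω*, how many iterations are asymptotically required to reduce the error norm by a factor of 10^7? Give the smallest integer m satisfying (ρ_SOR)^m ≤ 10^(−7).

m = 390

B_J for the 151×151 system has eigenvalues cos(kπ/152); ρ_J = cos(π/152) = 0.9997864.
1 − cos²(π/152) = sin²(π/152) ⇒ √(1−ρ_J²) = sin(π/152) = 0.0206669.
ω* = 2 / (1 + 0.0206669) = 2 / 1.0206669 ≈ 1.9595031.
ρ(B_{ω*}) = ω*−1 = 0.9595031
7·ln10 = 16.1181; −ln(0.9595031) = 0.0413397; m = ⌈16.1181/0.0413397⌉ = ⌈389.894⌉ = 390.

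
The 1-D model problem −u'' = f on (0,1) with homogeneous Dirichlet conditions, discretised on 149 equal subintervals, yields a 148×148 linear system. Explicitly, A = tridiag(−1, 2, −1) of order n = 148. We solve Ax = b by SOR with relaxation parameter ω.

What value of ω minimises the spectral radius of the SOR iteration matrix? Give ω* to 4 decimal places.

ω* = 1.9587

B_J for the 148×148 system has eigenvalues cos(kπ/149); ρ_J = cos(π/149) = 0.9998.
root = sin(π/149) = 0.02108  (since 1−cos² = sin²).
So ω* = 2/1.02108 = 1.9587 (Young).
ρ_SOR = ω* − 1 = 1.9587 − 1 = 0.9587.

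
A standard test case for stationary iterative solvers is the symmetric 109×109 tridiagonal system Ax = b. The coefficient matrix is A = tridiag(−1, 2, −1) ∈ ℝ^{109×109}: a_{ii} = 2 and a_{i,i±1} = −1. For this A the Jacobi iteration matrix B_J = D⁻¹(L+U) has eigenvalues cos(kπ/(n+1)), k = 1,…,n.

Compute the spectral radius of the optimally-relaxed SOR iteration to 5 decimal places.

ρ_SOR = 0.94447

ρ_J = max_k |cos(kπ/110)| = cos(π/110) = 0.99959
√(1−ρ_J²) simplifies to sin(π/110) = 0.028556.
Then 2/(1+√(1−ρ_J²)) = 2/(1+0.028556); ω* = 2/1.028556 = 1.94447.
ρ_SOR = ω* − 1 ≈ 0.94447.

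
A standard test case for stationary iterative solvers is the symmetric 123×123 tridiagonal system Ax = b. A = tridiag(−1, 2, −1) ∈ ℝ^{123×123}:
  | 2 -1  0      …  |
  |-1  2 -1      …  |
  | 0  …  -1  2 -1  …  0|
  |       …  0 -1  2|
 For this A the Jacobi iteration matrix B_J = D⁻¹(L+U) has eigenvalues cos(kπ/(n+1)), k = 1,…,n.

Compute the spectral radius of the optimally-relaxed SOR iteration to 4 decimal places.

With n=123, ρ(Jacobi) = cos(π/124) = 0.9997.
√(1−ρ_J²) = |sin(π/124)| = 0.02533
ω* = 2/(1 + 0.02533) = 2/1.02533 = 1.9506.
Hence ρ(B_{ω*}) = 1.9506 − 1 = 0.9506.

ρ_SOR = 0.9506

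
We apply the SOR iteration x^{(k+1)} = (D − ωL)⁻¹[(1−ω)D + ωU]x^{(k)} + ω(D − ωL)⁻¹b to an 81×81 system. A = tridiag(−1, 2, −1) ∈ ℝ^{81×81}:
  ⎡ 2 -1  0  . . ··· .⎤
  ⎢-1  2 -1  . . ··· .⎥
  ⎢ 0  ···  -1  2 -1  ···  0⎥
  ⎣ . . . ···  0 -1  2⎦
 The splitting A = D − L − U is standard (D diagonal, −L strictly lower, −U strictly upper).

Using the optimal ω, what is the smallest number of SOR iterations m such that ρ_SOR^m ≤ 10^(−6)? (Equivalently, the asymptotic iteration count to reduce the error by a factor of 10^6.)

B_J for the 81×81 system has eigenvalues cos(kπ/82); ρ_J = cos(π/82) = 0.9992662.
√(1−ρ_J²) = |sin(π/82)| = 0.0383027
ω* = 2/(1 + 0.0383027) = 2/1.0383027 = 1.9262206.
and ρ(B_{ω*}) = 1.9262206 − 1 = 0.9262206.
ρ_SOR^m ≤ 10^(−6) ⇔ m ≥ 6·ln10/(−ln 0.9262206) = 13.8155/0.0766428 = 180.258; m = ⌈180.258⌉ = 181.

m = 181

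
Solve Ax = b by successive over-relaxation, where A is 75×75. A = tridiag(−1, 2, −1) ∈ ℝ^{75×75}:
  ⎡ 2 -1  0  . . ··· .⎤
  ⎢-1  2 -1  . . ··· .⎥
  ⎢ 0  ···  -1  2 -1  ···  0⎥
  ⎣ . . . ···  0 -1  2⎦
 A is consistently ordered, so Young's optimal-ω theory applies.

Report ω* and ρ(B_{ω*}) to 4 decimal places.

B_J for the 75×75 system has eigenvalues cos(kπ/76); ρ_J = cos(π/76) = 0.9991.
√(1−ρ_J²) simplifies to sin(π/76) = 0.04132.
ω* = 2 / (1 + 0.04132) = 2 / 1.04132 ≈ 1.9206.
ρ_SOR = ω* − 1 = 1.9206 − 1 = 0.9206.

ω* = 1.9206, ρ_SOR = 0.9206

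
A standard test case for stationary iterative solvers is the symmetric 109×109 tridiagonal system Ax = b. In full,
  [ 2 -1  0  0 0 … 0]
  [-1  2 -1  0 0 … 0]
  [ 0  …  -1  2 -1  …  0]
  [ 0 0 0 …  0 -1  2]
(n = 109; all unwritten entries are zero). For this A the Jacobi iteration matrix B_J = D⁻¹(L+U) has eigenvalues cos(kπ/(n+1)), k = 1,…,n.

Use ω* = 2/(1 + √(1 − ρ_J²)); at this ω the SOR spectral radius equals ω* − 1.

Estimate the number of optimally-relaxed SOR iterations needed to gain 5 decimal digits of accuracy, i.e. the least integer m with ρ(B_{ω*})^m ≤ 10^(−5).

m = 202

With n=109, ρ(Jacobi) = cos(π/110) = 0.9995922.
√(1 − cos²(π/110)) = sin(π/110) ≈ 0.0285561.
[ω*] 2 ÷ (1 + 0.0285561) = 2 ÷ 1.0285561 = 1.9444734.
ρ_SOR = ω* − 1 = 1.9444734 − 1 = 0.9444734.
m ≥ 5·ln10 / (−ln 0.9444734) = 201.529; smallest integer m = 202.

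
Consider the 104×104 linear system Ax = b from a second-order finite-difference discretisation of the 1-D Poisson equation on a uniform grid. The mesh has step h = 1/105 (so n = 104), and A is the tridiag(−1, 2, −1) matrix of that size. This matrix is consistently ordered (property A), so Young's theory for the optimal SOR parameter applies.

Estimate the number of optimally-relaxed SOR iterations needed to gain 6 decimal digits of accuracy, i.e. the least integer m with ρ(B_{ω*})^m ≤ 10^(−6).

m = 231

n=104: λ(B_J) = 1 − λ(A)/2 = cos(kπ/105); k=1 gives ρ_J = 0.9995524.
√(1−ρ_J²) simplifies to sin(π/105) = 0.0299155.
Then 2/(1+√(1−ρ_J²)) = 2/(1+0.0299155); ω* = 2/1.0299155 = 1.9419069.
and ρ(B_{ω*}) = 1.9419069 − 1 = 0.9419069.
For 6 digits: m = 6·ln10 / (−ln 0.9419069) = 13.8155/0.0598488 = 230.840; round up → m = 231.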